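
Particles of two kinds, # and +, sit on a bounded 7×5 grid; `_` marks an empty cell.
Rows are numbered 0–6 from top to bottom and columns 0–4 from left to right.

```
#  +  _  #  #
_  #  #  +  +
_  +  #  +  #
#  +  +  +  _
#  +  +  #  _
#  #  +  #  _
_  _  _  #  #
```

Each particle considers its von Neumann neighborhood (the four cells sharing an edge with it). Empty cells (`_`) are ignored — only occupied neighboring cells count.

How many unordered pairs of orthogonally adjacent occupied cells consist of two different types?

Scan each occupied cell's neighbors to the right and below so each pair is counted once.
Row 0: #(0,0)–+(0,1)≠ +(0,1)–#(1,1)≠ #(0,3)–#(0,4)= #(0,3)–+(1,3)≠ #(0,4)–+(1,4)≠  → 4/5 unlike.
Row 1: #(1,1)–#(1,2)= #(1,1)–+(2,1)≠ #(1,2)–+(1,3)≠ #(1,2)–#(2,2)= +(1,3)–+(1,4)= +(1,3)–+(2,3)= +(1,4)–#(2,4)≠  → 3/7 unlike.
Row 2: +(2,1)–#(2,2)≠ +(2,1)–+(3,1)= #(2,2)–+(2,3)≠ #(2,2)–+(3,2)≠ +(2,3)–#(2,4)≠ +(2,3)–+(3,3)=  → 4/6 unlike.
Row 3: #(3,0)–+(3,1)≠ #(3,0)–#(4,0)= +(3,1)–+(3,2)= +(3,1)–+(4,1)= +(3,2)–+(3,3)= +(3,2)–+(4,2)= +(3,3)–#(4,3)≠  → 2/7 unlike.
Row 4: #(4,0)–+(4,1)≠ #(4,0)–#(5,0)= +(4,1)–+(4,2)= +(4,1)–#(5,1)≠ +(4,2)–#(4,3)≠ +(4,2)–+(5,2)= #(4,3)–#(5,3)=  → 3/7 unlike.
Row 5: #(5,0)–#(5,1)= #(5,1)–+(5,2)≠ +(5,2)–#(5,3)≠ #(5,3)–#(6,3)=  → 2/4 unlike.
Row 6: #(6,3)–#(6,4)=  → 0/1 unlike.
Total adjacent occupied pairs: 37; unlike-type pairs: 18.

18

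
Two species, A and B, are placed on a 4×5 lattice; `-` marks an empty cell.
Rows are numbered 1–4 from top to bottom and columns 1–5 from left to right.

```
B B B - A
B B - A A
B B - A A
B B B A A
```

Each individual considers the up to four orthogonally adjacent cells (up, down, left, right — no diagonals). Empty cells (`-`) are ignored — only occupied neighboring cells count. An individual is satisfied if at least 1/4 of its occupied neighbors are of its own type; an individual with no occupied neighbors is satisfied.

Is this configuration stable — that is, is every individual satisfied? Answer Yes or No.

Yes

Row 1: (1,1)B 2/2 satisfied · (1,2)B 3/3 satisfied · (1,3)B 1/1 satisfied · (1,5)A 1/1 satisfied
Row 2: (2,1)B 3/3 satisfied · (2,2)B 3/3 satisfied · (2,4)A 2/2 satisfied · (2,5)A 3/3 satisfied
Row 3: (3,1)B 3/3 satisfied · (3,2)B 3/3 satisfied · (3,4)A 3/3 satisfied · (3,5)A 3/3 satisfied
Row 4: (4,1)B 2/2 satisfied · (4,2)B 3/3 satisfied · (4,3)B 1/2 satisfied · (4,4)A 2/3 satisfied · (4,5)A 2/2 satisfied
All meet the threshold, so the configuration is stable.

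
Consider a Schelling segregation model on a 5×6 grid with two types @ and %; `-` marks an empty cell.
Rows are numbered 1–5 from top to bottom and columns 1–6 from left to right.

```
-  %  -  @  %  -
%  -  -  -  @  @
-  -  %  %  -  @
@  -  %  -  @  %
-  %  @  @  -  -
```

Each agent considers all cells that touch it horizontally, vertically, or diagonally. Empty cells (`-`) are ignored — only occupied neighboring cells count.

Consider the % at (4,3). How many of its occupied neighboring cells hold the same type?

Occupied neighbors of (4,3): (3,3)=%, (3,4)=%, (5,2)=%, (5,3)=@, (5,4)=@.
Same type (%): 3 of 5.

3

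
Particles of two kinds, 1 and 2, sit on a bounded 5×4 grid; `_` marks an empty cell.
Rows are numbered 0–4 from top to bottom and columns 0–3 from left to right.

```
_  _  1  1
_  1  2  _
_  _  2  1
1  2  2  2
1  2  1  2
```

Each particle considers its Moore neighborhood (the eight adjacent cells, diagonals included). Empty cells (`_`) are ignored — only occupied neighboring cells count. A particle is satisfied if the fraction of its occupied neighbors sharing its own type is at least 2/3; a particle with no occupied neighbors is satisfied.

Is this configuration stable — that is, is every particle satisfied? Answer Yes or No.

No

Row 0: (0,2)1 2/3 ✓ · (0,3)1 1/2 ✗
Row 1: (1,1)1 1/3 ✗ · (1,2)2 1/5 ✗
Row 2: (2,2)2 4/6 ✓ · (2,3)1 0/4 ✗
Row 3: (3,0)1 1/3 ✗ · (3,1)2 3/6 ✗ · (3,2)2 5/7 ✓ · (3,3)2 3/5 ✗
Row 4: (4,0)1 1/3 ✗ · (4,1)2 2/5 ✗ · (4,2)1 0/5 ✗ · (4,3)2 2/3 ✓
For instance (0,3) has only 1/2 same-type neighbors, below 2/3.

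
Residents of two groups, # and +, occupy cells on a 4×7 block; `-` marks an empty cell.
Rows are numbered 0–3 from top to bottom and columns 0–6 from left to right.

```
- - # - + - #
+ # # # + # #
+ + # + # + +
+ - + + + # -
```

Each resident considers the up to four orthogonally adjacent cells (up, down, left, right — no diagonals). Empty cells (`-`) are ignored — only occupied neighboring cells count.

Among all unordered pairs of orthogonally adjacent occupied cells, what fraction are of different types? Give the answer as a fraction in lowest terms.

Scan each occupied cell's neighbors to the right and below so each pair is counted once.
Row 0: #(0,2)–#(1,2)= +(0,4)–+(1,4)= #(0,6)–#(1,6)=  → 0/3 unlike.
Row 1: +(1,0)–#(1,1)≠ +(1,0)–+(2,0)= #(1,1)–#(1,2)= #(1,1)–+(2,1)≠ #(1,2)–#(1,3)= #(1,2)–#(2,2)= #(1,3)–+(1,4)≠ #(1,3)–+(2,3)≠ +(1,4)–#(1,5)≠ +(1,4)–#(2,4)≠ #(1,5)–#(1,6)= #(1,5)–+(2,5)≠ #(1,6)–+(2,6)≠  → 8/13 unlike.
Row 2: +(2,0)–+(2,1)= +(2,0)–+(3,0)= +(2,1)–#(2,2)≠ #(2,2)–+(2,3)≠ #(2,2)–+(3,2)≠ +(2,3)–#(2,4)≠ +(2,3)–+(3,3)= #(2,4)–+(2,5)≠ #(2,4)–+(3,4)≠ +(2,5)–+(2,6)= +(2,5)–#(3,5)≠  → 7/11 unlike.
Row 3: +(3,2)–+(3,3)= +(3,3)–+(3,4)= +(3,4)–#(3,5)≠  → 1/3 unlike.
Total adjacent occupied pairs: 30; unlike-type pairs: 16.
16/30 reduces to 8/15.

8/15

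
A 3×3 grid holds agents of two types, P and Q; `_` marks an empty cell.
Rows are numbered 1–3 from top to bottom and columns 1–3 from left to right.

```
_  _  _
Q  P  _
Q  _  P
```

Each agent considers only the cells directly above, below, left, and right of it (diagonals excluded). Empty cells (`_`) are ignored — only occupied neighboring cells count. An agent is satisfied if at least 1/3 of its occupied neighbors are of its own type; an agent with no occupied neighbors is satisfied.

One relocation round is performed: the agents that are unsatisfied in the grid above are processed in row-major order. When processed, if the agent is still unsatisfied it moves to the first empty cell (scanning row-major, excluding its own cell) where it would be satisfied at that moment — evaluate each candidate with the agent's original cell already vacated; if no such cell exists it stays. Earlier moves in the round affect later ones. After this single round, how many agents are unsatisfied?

Initially unsatisfied (in order): (2,2).
  (2,2) → (1,2).
Resulting grid:
_ P _
Q _ _
Q _ P
All satisfied now.

0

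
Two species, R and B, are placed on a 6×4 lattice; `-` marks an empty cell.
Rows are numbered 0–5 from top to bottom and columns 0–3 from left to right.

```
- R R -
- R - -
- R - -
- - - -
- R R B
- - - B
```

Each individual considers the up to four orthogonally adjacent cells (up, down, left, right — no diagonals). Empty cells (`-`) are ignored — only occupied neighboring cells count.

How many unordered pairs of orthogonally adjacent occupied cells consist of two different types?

1

Scan each occupied cell's neighbors to the right and below so each pair is counted once.
From row 0: 0 unlike of 2 pairs (running 0/2).
From row 1: 0 unlike of 1 pairs (running 0/3).
From row 4: 1 unlike of 3 pairs (running 1/6).
Total adjacent occupied pairs: 6; unlike-type pairs: 1.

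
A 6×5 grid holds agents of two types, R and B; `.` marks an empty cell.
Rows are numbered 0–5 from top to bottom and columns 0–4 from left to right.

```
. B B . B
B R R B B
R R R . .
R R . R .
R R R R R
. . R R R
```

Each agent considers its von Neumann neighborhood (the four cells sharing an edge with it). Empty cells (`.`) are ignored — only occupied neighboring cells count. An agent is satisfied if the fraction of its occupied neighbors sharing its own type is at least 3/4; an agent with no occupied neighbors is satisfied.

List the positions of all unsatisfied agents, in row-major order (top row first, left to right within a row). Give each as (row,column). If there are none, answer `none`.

(0,1), (0,2), (1,0), (1,1), (1,2), (1,3), (2,0)

Row 0: (0,1)B 1/2 ✗ · (0,2)B 1/2 ✗ · (0,4)B 1/1 ✓
Row 1: (1,0)B 0/2 ✗ · (1,1)R 2/4 ✗ · (1,2)R 2/4 ✗ · (1,3)B 1/2 ✗ · (1,4)B 2/2 ✓
Row 2: (2,0)R 2/3 ✗ · (2,1)R 4/4 ✓ · (2,2)R 2/2 ✓
Row 3: (3,0)R 3/3 ✓ · (3,1)R 3/3 ✓ · (3,3)R 1/1 ✓
Row 4: (4,0)R 2/2 ✓ · (4,1)R 3/3 ✓ · (4,2)R 3/3 ✓ · (4,3)R 4/4 ✓ · (4,4)R 2/2 ✓
Row 5: (5,2)R 2/2 ✓ · (5,3)R 3/3 ✓ · (5,4)R 2/2 ✓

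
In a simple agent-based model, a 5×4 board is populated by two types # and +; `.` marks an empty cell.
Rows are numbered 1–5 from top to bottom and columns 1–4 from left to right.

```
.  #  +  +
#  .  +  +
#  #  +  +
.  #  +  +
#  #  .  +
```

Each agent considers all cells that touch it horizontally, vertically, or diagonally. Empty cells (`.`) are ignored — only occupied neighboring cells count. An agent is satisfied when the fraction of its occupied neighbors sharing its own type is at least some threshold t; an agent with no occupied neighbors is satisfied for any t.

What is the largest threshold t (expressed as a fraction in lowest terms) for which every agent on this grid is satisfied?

1/3

(1,2)# 1/3
(1,3)+ 3/4
(1,4)+ 3/3
(2,1)# 3/3
(2,3)+ 5/7
(2,4)+ 5/5
(3,1)# 3/3
(3,2)# 3/6
(3,3)+ 5/7
(3,4)+ 5/5
(4,2)# 4/6
(4,3)+ 4/7
(4,4)+ 4/4
(5,1)# 2/2
(5,2)# 2/3
(5,4)+ 2/2
The smallest same-type fraction is 1/3 at (1,2), which reduces to 1/3. Any threshold above that leaves this agent unsatisfied.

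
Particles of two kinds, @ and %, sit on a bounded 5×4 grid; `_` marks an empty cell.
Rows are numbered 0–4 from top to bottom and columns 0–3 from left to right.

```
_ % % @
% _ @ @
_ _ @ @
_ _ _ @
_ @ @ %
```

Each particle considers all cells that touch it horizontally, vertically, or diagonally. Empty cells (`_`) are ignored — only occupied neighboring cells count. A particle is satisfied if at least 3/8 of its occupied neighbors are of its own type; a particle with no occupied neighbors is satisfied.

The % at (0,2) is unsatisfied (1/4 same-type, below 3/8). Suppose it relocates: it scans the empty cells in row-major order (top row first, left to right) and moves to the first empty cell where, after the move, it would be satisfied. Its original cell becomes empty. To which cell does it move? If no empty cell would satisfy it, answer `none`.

Vacating (0,2). Empty cells in order:
  (0,0): 2/2 same-type → satisfied — stop here.

(0,0)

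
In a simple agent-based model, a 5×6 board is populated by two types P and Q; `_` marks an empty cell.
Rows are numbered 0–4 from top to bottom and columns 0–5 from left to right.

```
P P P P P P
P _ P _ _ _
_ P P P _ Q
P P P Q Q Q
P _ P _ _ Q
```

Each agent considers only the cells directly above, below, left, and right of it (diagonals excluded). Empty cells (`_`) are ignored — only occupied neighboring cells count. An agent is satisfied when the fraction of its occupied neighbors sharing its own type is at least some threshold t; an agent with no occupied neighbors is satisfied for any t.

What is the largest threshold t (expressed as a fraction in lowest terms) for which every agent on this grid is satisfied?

(0,0)P 2/2
(0,1)P 2/2
(0,2)P 3/3
(0,3)P 2/2
(0,4)P 2/2
(0,5)P 1/1
(1,0)P 1/1
(1,2)P 2/2
(2,1)P 2/2
(2,2)P 4/4
(2,3)P 1/2
(2,5)Q 1/1
(3,0)P 2/2
(3,1)P 3/3
(3,2)P 3/4
(3,3)Q 1/3
(3,4)Q 2/2
(3,5)Q 3/3
(4,0)P 1/1
(4,2)P 1/1
(4,5)Q 1/1
The smallest same-type fraction is 1/3 at (3,3), which reduces to 1/3. Any threshold above that leaves this agent unsatisfied.

1/3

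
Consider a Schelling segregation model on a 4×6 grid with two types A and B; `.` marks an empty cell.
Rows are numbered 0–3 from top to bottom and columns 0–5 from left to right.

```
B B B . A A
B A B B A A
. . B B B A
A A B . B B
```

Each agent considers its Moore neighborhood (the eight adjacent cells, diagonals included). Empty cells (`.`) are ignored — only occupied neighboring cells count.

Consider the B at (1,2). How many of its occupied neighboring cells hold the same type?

Occupied neighbors of (1,2): (0,1)=B, (0,2)=B, (1,1)=A, (1,3)=B, (2,2)=B, (2,3)=B.
Same type (B): 5 of 6.

5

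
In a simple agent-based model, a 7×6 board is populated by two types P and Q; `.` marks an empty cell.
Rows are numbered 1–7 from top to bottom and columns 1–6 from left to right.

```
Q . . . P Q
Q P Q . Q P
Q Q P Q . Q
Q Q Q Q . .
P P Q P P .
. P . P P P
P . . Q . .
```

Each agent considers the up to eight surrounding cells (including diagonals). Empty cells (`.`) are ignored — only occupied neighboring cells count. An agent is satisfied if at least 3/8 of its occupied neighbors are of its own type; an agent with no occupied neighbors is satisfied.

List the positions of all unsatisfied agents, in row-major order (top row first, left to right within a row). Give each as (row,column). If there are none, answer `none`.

Row 1: (1,1)Q 1/2 ok · (1,5)P 1/3 unhappy · (1,6)Q 1/3 unhappy
Row 2: (2,1)Q 3/4 ok · (2,2)P 1/6 unhappy · (2,3)Q 2/4 ok · (2,5)Q 3/5 ok · (2,6)P 1/4 unhappy
Row 3: (3,1)Q 4/5 ok · (3,2)Q 6/8 ok · (3,3)P 1/7 unhappy · (3,4)Q 4/5 ok · (3,6)Q 1/2 ok
Row 4: (4,1)Q 3/5 ok · (4,2)Q 5/8 ok · (4,3)Q 5/8 ok · (4,4)Q 3/6 ok
Row 5: (5,1)P 2/4 ok · (5,2)P 2/6 unhappy · (5,3)Q 3/7 ok · (5,4)P 3/6 ok · (5,5)P 4/5 ok
Row 6: (6,2)P 3/4 ok · (6,4)P 3/5 ok · (6,5)P 4/5 ok · (6,6)P 2/2 ok
Row 7: (7,1)P 1/1 ok · (7,4)Q 0/2 unhappy

(1,5), (1,6), (2,2), (2,6), (3,3), (5,2), (7,4)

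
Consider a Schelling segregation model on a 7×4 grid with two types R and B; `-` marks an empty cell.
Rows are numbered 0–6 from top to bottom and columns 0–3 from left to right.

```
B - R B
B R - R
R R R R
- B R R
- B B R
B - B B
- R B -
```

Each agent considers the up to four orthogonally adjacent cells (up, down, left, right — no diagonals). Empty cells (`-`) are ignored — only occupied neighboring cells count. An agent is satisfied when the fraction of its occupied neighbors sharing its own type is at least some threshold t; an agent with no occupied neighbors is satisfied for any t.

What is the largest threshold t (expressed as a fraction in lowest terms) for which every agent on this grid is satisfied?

Row 0: (0,0)B 1/1 · (0,2)R 0/1 · (0,3)B 0/2
Row 1: (1,0)B 1/3 · (1,1)R 1/2 · (1,3)R 1/2
Row 2: (2,0)R 1/2 · (2,1)R 3/4 · (2,2)R 3/3 · (2,3)R 3/3
Row 3: (3,1)B 1/3 · (3,2)R 2/4 · (3,3)R 3/3
Row 4: (4,1)B 2/2 · (4,2)B 2/4 · (4,3)R 1/3
Row 5: (5,0)B — no occupied neighbors · (5,2)B 3/3 · (5,3)B 1/2
Row 6: (6,1)R 0/1 · (6,2)B 1/2
The smallest same-type fraction is 0/1 at (0,2), which reduces to 0/1. Any threshold above that leaves this agent unsatisfied.

0/1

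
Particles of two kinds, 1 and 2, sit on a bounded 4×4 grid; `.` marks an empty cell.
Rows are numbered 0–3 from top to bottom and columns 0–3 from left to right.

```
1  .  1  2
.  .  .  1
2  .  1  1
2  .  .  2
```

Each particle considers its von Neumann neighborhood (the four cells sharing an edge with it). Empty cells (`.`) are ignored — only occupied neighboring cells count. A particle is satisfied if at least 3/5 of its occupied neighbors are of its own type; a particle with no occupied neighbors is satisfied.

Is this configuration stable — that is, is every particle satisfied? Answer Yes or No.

(0,0)1 0/0 satisfied
(0,2)1 0/1 not
(0,3)2 0/2 not
(1,3)1 1/2 not
(2,0)2 1/1 satisfied
(2,2)1 1/1 satisfied
(2,3)1 2/3 satisfied
(3,0)2 1/1 satisfied
(3,3)2 0/1 not
For instance (0,2) has only 0/1 same-type neighbors, below 3/5.

No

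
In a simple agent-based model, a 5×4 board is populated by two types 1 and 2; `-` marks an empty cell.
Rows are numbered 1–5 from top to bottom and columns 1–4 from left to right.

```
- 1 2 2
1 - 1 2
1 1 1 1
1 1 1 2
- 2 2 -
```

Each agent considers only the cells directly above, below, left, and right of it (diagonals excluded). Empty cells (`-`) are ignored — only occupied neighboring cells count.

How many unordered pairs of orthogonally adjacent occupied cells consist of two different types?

8

Scan each occupied cell's neighbors to the right and below so each pair is counted once.
Row 1: 1(1,2)–2(1,3)≠ 2(1,3)–2(1,4)= 2(1,3)–1(2,3)≠ 2(1,4)–2(2,4)=  → 2/4 unlike.
Row 2: 1(2,1)–1(3,1)= 1(2,3)–2(2,4)≠ 1(2,3)–1(3,3)= 2(2,4)–1(3,4)≠  → 2/4 unlike.
Row 3: 1(3,1)–1(3,2)= 1(3,1)–1(4,1)= 1(3,2)–1(3,3)= 1(3,2)–1(4,2)= 1(3,3)–1(3,4)= 1(3,3)–1(4,3)= 1(3,4)–2(4,4)≠  → 1/7 unlike.
Row 4: 1(4,1)–1(4,2)= 1(4,2)–1(4,3)= 1(4,2)–2(5,2)≠ 1(4,3)–2(4,4)≠ 1(4,3)–2(5,3)≠  → 3/5 unlike.
Row 5: 2(5,2)–2(5,3)=  → 0/1 unlike.
Total adjacent occupied pairs: 21; unlike-type pairs: 8.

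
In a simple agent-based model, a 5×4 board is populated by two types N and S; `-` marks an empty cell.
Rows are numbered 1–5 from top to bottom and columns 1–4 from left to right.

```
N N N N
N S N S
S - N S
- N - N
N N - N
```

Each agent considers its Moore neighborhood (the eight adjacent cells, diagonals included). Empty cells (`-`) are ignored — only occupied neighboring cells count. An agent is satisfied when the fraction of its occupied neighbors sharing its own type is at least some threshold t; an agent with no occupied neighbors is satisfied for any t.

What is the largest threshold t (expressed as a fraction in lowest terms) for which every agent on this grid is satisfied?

1/7

(1,1)N 2/3
(1,2)N 4/5
(1,3)N 3/5
(1,4)N 2/3
(2,1)N 2/4
(2,2)S 1/7
(2,3)N 4/7
(2,4)S 1/5
(3,1)S 1/3
(3,3)N 3/6
(3,4)S 1/4
(4,2)N 3/4
(4,4)N 2/3
(5,1)N 2/2
(5,2)N 2/2
(5,4)N 1/1
The smallest same-type fraction is 1/7 at (2,2), which reduces to 1/7. Any threshold above that leaves this agent unsatisfied.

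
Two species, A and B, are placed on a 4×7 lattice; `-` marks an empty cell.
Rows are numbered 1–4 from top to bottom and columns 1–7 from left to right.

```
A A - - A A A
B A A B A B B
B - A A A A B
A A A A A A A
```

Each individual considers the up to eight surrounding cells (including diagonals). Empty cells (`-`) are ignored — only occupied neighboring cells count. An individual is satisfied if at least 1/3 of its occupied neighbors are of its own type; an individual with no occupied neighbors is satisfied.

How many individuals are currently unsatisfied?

Row 1: (1,1)A 2/3 ✓ · (1,2)A 3/4 ✓ · (1,5)A 2/4 ✓ · (1,6)A 3/5 ✓ · (1,7)A 1/3 ✓
Row 2: (2,1)B 1/4 ✗ · (2,2)A 4/6 ✓ · (2,3)A 4/5 ✓ · (2,4)B 0/6 ✗ · (2,5)A 5/7 ✓ · (2,6)B 2/8 ✗ · (2,7)B 2/5 ✓
Row 3: (3,1)B 1/4 ✗ · (3,3)A 6/7 ✓ · (3,4)A 7/8 ✓ · (3,5)A 6/8 ✓ · (3,6)A 5/8 ✓ · (3,7)B 2/5 ✓
Row 4: (4,1)A 1/2 ✓ · (4,2)A 3/4 ✓ · (4,3)A 4/4 ✓ · (4,4)A 5/5 ✓ · (4,5)A 5/5 ✓ · (4,6)A 4/5 ✓ · (4,7)A 2/3 ✓
Unsatisfied: (2,1), (2,4), (2,6), (3,1) — 4 in total.

4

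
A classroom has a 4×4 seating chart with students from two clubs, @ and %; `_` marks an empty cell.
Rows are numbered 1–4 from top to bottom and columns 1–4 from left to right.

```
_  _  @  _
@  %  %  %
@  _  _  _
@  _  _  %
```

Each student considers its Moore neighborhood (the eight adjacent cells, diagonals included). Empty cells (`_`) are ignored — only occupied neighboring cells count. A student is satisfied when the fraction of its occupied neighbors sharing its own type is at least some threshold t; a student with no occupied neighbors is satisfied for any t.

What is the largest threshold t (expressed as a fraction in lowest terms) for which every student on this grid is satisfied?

Row 1: (1,3)@ 0/3
Row 2: (2,1)@ 1/2 · (2,2)% 1/4 · (2,3)% 2/3 · (2,4)% 1/2
Row 3: (3,1)@ 2/3
Row 4: (4,1)@ 1/1 · (4,4)% — no occupied neighbors
The smallest same-type fraction is 0/3 at (1,3), which reduces to 0/1. Any threshold above that leaves this student unsatisfied.

0/1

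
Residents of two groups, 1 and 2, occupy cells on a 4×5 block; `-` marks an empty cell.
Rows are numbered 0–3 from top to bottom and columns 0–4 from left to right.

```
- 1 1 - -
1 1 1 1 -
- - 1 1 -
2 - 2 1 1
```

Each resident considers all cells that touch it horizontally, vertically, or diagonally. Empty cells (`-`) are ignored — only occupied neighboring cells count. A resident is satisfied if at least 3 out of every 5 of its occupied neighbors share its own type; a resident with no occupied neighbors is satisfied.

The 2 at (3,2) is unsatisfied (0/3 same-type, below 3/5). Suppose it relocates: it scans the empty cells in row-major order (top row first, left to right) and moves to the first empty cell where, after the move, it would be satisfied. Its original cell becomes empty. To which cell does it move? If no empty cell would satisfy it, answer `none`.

Vacating (3,2). Empty cells in order:
  (0,0): 0/3 same-type → still unsatisfied.
  (0,3): 0/3 same-type → still unsatisfied.
  (0,4): 0/1 same-type → still unsatisfied.
  (1,4): 0/2 same-type → still unsatisfied.
  (2,0): 1/3 same-type → still unsatisfied.
  (2,1): 1/5 same-type → still unsatisfied.
  (2,4): 0/4 same-type → still unsatisfied.
  (3,1): 1/2 same-type → still unsatisfied.

none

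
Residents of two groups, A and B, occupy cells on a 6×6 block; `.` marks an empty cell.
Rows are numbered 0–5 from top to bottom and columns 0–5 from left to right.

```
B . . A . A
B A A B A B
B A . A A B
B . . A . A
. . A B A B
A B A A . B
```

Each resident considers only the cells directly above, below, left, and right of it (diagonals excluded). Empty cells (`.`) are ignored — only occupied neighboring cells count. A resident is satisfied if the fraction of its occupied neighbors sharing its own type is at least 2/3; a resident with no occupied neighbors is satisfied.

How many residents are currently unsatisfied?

Row 0: (0,0)B 1/1 satisfied · (0,3)A 0/1 not · (0,5)A 0/1 not
Row 1: (1,0)B 2/3 satisfied · (1,1)A 2/3 satisfied · (1,2)A 1/2 not · (1,3)B 0/4 not · (1,4)A 1/3 not · (1,5)B 1/3 not
Row 2: (2,0)B 2/3 satisfied · (2,1)A 1/2 not · (2,3)A 2/3 satisfied · (2,4)A 2/3 satisfied · (2,5)B 1/3 not
Row 3: (3,0)B 1/1 satisfied · (3,3)A 1/2 not · (3,5)A 0/2 not
Row 4: (4,2)A 1/2 not · (4,3)B 0/4 not · (4,4)A 0/2 not · (4,5)B 1/3 not
Row 5: (5,0)A 0/1 not · (5,1)B 0/2 not · (5,2)A 2/3 satisfied · (5,3)A 1/2 not · (5,5)B 1/1 satisfied
Unsatisfied: (0,3), (0,5), (1,2), (1,3), (1,4), (1,5), (2,1), (2,5), (3,3), (3,5), (4,2), (4,3), (4,4), (4,5), (5,0), (5,1), (5,3) — 17 in total.

17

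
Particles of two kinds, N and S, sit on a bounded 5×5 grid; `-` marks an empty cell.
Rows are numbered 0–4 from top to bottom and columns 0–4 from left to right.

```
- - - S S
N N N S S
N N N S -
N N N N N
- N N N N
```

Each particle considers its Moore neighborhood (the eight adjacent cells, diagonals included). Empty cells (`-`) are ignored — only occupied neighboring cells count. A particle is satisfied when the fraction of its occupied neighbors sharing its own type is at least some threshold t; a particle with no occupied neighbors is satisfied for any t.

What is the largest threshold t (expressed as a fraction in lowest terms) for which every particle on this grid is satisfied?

Row 0: (0,3)S 3/4 · (0,4)S 3/3
Row 1: (1,0)N 3/3 · (1,1)N 5/5 · (1,2)N 3/6 · (1,3)S 4/6 · (1,4)S 4/4
Row 2: (2,0)N 5/5 · (2,1)N 8/8 · (2,2)N 6/8 · (2,3)S 2/7
Row 3: (3,0)N 4/4 · (3,1)N 7/7 · (3,2)N 7/8 · (3,3)N 6/7 · (3,4)N 3/4
Row 4: (4,1)N 4/4 · (4,2)N 5/5 · (4,3)N 5/5 · (4,4)N 3/3
The smallest same-type fraction is 2/7 at (2,3), which reduces to 2/7. Any threshold above that leaves this particle unsatisfied.

2/7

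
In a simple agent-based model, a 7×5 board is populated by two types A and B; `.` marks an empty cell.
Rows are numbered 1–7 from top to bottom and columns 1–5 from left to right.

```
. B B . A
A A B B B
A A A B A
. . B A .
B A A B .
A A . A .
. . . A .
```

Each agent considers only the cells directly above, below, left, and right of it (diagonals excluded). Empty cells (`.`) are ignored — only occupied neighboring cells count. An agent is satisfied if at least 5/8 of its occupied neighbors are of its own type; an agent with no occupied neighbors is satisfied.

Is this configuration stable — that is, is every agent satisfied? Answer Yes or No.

Row 1: (1,2)B 1/2 ✗ · (1,3)B 2/2 ✓ · (1,5)A 0/1 ✗
Row 2: (2,1)A 2/2 ✓ · (2,2)A 2/4 ✗ · (2,3)B 2/4 ✗ · (2,4)B 3/3 ✓ · (2,5)B 1/3 ✗
Row 3: (3,1)A 2/2 ✓ · (3,2)A 3/3 ✓ · (3,3)A 1/4 ✗ · (3,4)B 1/4 ✗ · (3,5)A 0/2 ✗
Row 4: (4,3)B 0/3 ✗ · (4,4)A 0/3 ✗
Row 5: (5,1)B 0/2 ✗ · (5,2)A 2/3 ✓ · (5,3)A 1/3 ✗ · (5,4)B 0/3 ✗
Row 6: (6,1)A 1/2 ✗ · (6,2)A 2/2 ✓ · (6,4)A 1/2 ✗
Row 7: (7,4)A 1/1 ✓
For instance (1,2) has only 1/2 same-type neighbors, below 5/8.

No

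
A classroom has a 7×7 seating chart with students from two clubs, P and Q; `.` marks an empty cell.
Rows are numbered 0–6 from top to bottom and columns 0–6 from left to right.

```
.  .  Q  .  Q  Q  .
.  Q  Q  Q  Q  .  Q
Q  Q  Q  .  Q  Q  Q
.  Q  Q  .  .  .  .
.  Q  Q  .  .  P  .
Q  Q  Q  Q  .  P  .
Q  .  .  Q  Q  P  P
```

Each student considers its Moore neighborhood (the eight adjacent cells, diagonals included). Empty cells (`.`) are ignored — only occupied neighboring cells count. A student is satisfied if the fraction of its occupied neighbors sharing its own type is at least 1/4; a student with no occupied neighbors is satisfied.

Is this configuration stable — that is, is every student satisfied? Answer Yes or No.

Row 0: (0,2)Q 3/3 ✓ · (0,4)Q 3/3 ✓ · (0,5)Q 3/3 ✓
Row 1: (1,1)Q 5/5 ✓ · (1,2)Q 5/5 ✓ · (1,3)Q 6/6 ✓ · (1,4)Q 5/5 ✓ · (1,6)Q 3/3 ✓
Row 2: (2,0)Q 3/3 ✓ · (2,1)Q 6/6 ✓ · (2,2)Q 6/6 ✓ · (2,4)Q 3/3 ✓ · (2,5)Q 4/4 ✓ · (2,6)Q 2/2 ✓
Row 3: (3,1)Q 6/6 ✓ · (3,2)Q 5/5 ✓
Row 4: (4,1)Q 6/6 ✓ · (4,2)Q 6/6 ✓ · (4,5)P 1/1 ✓
Row 5: (5,0)Q 3/3 ✓ · (5,1)Q 5/5 ✓ · (5,2)Q 5/5 ✓ · (5,3)Q 4/4 ✓ · (5,5)P 3/4 ✓
Row 6: (6,0)Q 2/2 ✓ · (6,3)Q 3/3 ✓ · (6,4)Q 2/4 ✓ · (6,5)P 2/3 ✓ · (6,6)P 2/2 ✓
All meet the threshold, so the configuration is stable.

Yes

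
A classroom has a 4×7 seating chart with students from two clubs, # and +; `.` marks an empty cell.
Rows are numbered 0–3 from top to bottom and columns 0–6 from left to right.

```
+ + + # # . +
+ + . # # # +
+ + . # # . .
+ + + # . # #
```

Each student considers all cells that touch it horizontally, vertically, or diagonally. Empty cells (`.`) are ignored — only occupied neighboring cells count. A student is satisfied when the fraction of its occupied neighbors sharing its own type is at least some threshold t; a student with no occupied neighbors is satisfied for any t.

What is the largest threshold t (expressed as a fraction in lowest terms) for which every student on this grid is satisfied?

1/2

(0,0)+ 3/3
(0,1)+ 4/4
(0,2)+ 2/4
(0,3)# 3/4
(0,4)# 4/4
(0,6)+ 1/2
(1,0)+ 5/5
(1,1)+ 6/6
(1,3)# 5/6
(1,4)# 6/6
(1,5)# 3/5
(1,6)+ 1/2
(2,0)+ 5/5
(2,1)+ 6/6
(2,3)# 4/5
(2,4)# 6/6
(3,0)+ 3/3
(3,1)+ 4/4
(3,2)+ 2/4
(3,3)# 2/3
(3,5)# 2/2
(3,6)# 1/1
The smallest same-type fraction is 2/4 at (0,2), which reduces to 1/2. Any threshold above that leaves this student unsatisfied.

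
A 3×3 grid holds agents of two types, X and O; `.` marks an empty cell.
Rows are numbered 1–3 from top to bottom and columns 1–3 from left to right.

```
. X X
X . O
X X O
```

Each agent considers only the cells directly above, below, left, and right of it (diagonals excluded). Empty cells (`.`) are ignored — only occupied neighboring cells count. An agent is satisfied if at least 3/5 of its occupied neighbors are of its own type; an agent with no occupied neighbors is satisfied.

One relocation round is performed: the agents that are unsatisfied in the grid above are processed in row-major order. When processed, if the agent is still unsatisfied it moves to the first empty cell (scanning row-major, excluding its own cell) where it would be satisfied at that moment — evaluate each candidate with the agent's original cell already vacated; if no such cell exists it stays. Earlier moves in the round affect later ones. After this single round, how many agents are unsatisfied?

Initially unsatisfied (in order): (1,3), (2,3), (3,2), (3,3).
  (1,3) → (1,1).
  (2,3): now satisfied by earlier moves; stays.
  (3,2) → (2,2).
  (3,3): now satisfied by earlier moves; stays.
Resulting grid:
X X .
X X O
X . O
Unsatisfied now: (2,3).

1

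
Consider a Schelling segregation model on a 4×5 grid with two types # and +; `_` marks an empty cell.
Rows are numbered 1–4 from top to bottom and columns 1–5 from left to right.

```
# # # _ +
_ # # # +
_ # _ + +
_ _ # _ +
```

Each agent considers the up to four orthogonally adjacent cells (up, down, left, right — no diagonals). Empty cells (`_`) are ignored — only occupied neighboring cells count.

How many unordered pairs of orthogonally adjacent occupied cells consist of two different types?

2

Scan each occupied cell's neighbors to the right and below so each pair is counted once.
Row 1: #(1,1)–#(1,2)= #(1,2)–#(1,3)= #(1,2)–#(2,2)= #(1,3)–#(2,3)= +(1,5)–+(2,5)=  → 0/5 unlike.
Row 2: #(2,2)–#(2,3)= #(2,2)–#(3,2)= #(2,3)–#(2,4)= #(2,4)–+(2,5)≠ #(2,4)–+(3,4)≠ +(2,5)–+(3,5)=  → 2/6 unlike.
Row 3: +(3,4)–+(3,5)= +(3,5)–+(4,5)=  → 0/2 unlike.
Total adjacent occupied pairs: 13; unlike-type pairs: 2.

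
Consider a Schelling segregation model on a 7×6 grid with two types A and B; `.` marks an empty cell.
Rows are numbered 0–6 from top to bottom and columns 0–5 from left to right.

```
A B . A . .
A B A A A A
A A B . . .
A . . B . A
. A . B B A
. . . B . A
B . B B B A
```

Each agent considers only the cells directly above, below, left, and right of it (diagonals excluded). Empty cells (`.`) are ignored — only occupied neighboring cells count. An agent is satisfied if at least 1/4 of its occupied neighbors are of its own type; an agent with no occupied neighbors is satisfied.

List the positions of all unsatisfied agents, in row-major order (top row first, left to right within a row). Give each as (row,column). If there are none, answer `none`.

Row 0: (0,0)A 1/2 ok · (0,1)B 1/2 ok · (0,3)A 1/1 ok
Row 1: (1,0)A 2/3 ok · (1,1)B 1/4 ok · (1,2)A 1/3 ok · (1,3)A 3/3 ok · (1,4)A 2/2 ok · (1,5)A 1/1 ok
Row 2: (2,0)A 3/3 ok · (2,1)A 1/3 ok · (2,2)B 0/2 unhappy
Row 3: (3,0)A 1/1 ok · (3,3)B 1/1 ok · (3,5)A 1/1 ok
Row 4: (4,1)A 0/0 ok · (4,3)B 3/3 ok · (4,4)B 1/2 ok · (4,5)A 2/3 ok
Row 5: (5,3)B 2/2 ok · (5,5)A 2/2 ok
Row 6: (6,0)B 0/0 ok · (6,2)B 1/1 ok · (6,3)B 3/3 ok · (6,4)B 1/2 ok · (6,5)A 1/2 ok

(2,2)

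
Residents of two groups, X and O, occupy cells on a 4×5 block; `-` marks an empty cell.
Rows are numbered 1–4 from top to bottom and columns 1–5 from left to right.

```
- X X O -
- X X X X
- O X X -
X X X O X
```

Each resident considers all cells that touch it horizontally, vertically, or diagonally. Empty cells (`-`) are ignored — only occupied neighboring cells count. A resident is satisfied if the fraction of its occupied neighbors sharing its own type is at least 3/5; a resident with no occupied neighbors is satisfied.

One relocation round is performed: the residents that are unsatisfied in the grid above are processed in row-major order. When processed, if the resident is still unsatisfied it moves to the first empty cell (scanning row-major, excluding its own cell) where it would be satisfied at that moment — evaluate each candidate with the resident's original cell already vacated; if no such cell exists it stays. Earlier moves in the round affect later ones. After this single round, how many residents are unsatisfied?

Initially unsatisfied (in order): (1,4), (3,2), (4,1), (4,4), (4,5).
  (1,4): no empty cell satisfies it; stays.
  (3,2): no empty cell satisfies it; stays.
  (4,1) → (1,1).
  (4,4): no empty cell satisfies it; stays.
  (4,5) → (1,5).
Resulting grid:
X X X O X
- X X X X
- O X X -
- X X O -
Unsatisfied now: (1,4), (3,2), (4,4).

3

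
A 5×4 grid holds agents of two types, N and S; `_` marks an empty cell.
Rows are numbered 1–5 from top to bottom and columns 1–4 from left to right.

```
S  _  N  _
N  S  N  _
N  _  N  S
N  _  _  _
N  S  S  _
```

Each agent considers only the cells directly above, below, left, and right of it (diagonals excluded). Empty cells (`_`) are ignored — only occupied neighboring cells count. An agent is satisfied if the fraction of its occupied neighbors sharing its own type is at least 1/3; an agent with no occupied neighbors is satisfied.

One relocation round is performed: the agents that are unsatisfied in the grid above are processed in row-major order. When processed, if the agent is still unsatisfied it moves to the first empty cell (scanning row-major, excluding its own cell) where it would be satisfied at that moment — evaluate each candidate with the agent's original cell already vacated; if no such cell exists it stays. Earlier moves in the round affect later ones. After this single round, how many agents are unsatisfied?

0

Initially unsatisfied (in order): (1,1), (2,2), (3,4).
  (1,1) → (1,2).
  (2,2): now satisfied by earlier moves; stays.
  (3,4) → (1,1).
Resulting grid:
S S N _
N S N _
N _ N _
N _ _ _
N S S _
All satisfied now.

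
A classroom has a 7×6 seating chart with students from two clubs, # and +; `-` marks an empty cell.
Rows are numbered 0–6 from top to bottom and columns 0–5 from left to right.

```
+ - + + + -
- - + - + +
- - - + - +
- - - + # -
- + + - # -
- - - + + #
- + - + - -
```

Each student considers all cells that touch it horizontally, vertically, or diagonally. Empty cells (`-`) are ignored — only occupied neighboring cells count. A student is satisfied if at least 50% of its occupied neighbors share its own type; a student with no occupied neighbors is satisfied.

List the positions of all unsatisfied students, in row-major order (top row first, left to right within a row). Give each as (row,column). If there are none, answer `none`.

(3,4), (4,4)

(0,0)+ 0/0 satisfied
(0,2)+ 2/2 satisfied
(0,3)+ 4/4 satisfied
(0,4)+ 3/3 satisfied
(1,2)+ 3/3 satisfied
(1,4)+ 5/5 satisfied
(1,5)+ 3/3 satisfied
(2,3)+ 3/4 satisfied
(2,5)+ 2/3 satisfied
(3,3)+ 2/4 satisfied
(3,4)# 1/4 not
(4,1)+ 1/1 satisfied
(4,2)+ 3/3 satisfied
(4,4)# 2/5 not
(5,3)+ 3/4 satisfied
(5,4)+ 2/4 satisfied
(5,5)# 1/2 satisfied
(6,1)+ 0/0 satisfied
(6,3)+ 2/2 satisfied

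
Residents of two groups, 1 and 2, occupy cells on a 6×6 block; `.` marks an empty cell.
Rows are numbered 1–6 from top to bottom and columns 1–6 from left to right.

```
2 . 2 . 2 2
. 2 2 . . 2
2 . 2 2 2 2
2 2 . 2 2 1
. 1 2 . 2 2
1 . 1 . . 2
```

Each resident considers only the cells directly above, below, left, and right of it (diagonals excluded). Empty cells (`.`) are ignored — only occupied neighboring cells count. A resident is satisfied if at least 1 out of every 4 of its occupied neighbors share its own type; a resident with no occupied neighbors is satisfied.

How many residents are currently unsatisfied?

4

Row 1: (1,1)2 0/0 ok · (1,3)2 1/1 ok · (1,5)2 1/1 ok · (1,6)2 2/2 ok
Row 2: (2,2)2 1/1 ok · (2,3)2 3/3 ok · (2,6)2 2/2 ok
Row 3: (3,1)2 1/1 ok · (3,3)2 2/2 ok · (3,4)2 3/3 ok · (3,5)2 3/3 ok · (3,6)2 2/3 ok
Row 4: (4,1)2 2/2 ok · (4,2)2 1/2 ok · (4,4)2 2/2 ok · (4,5)2 3/4 ok · (4,6)1 0/3 unhappy
Row 5: (5,2)1 0/2 unhappy · (5,3)2 0/2 unhappy · (5,5)2 2/2 ok · (5,6)2 2/3 ok
Row 6: (6,1)1 0/0 ok · (6,3)1 0/1 unhappy · (6,6)2 1/1 ok
Unsatisfied: (4,6), (5,2), (5,3), (6,3) — 4 in total.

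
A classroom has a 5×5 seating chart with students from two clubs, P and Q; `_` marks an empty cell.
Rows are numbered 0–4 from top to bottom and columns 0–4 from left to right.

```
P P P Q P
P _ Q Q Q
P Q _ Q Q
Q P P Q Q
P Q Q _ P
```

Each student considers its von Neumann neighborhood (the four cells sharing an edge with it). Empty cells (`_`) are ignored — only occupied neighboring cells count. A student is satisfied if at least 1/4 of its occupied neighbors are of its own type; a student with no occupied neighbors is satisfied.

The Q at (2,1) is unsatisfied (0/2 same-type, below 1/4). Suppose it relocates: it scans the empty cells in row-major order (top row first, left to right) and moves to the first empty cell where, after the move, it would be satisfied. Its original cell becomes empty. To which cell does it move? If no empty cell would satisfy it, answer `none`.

Vacating (2,1). Empty cells in order:
  (1,1): 1/3 same-type → satisfied — stop here.

(1,1)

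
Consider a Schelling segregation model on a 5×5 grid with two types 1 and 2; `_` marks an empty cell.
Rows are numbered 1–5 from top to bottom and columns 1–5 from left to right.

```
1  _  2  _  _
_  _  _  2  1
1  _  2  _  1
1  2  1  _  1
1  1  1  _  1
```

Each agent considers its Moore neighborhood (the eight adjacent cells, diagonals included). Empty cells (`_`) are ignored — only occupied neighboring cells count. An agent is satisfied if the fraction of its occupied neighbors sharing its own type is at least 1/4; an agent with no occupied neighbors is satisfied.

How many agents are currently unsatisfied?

(1,1)1 0/0 satisfied
(1,3)2 1/1 satisfied
(2,4)2 2/4 satisfied
(2,5)1 1/2 satisfied
(3,1)1 1/2 satisfied
(3,3)2 2/3 satisfied
(3,5)1 2/3 satisfied
(4,1)1 3/4 satisfied
(4,2)2 1/7 not
(4,3)1 2/4 satisfied
(4,5)1 2/2 satisfied
(5,1)1 2/3 satisfied
(5,2)1 4/5 satisfied
(5,3)1 2/3 satisfied
(5,5)1 1/1 satisfied
Unsatisfied: (4,2) — 1 in total.

1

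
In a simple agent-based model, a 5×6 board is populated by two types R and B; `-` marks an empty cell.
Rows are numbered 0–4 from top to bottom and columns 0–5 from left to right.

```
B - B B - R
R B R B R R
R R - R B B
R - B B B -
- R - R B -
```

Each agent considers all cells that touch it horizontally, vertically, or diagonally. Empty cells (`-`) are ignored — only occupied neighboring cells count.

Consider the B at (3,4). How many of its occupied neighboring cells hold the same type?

Occupied neighbors of (3,4): (2,3)=R, (2,4)=B, (2,5)=B, (3,3)=B, (4,3)=R, (4,4)=B.
Same type (B): 4 of 6.

4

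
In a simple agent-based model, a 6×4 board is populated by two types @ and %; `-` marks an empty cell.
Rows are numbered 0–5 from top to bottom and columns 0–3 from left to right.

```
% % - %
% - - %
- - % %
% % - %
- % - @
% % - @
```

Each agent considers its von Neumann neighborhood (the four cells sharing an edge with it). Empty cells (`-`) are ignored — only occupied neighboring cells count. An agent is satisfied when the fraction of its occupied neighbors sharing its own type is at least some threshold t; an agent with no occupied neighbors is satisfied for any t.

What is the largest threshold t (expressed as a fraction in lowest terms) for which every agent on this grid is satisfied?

1/2

Row 0: (0,0)% 2/2 · (0,1)% 1/1 · (0,3)% 1/1
Row 1: (1,0)% 1/1 · (1,3)% 2/2
Row 2: (2,2)% 1/1 · (2,3)% 3/3
Row 3: (3,0)% 1/1 · (3,1)% 2/2 · (3,3)% 1/2
Row 4: (4,1)% 2/2 · (4,3)@ 1/2
Row 5: (5,0)% 1/1 · (5,1)% 2/2 · (5,3)@ 1/1
The smallest same-type fraction is 1/2 at (3,3), which reduces to 1/2. Any threshold above that leaves this agent unsatisfied.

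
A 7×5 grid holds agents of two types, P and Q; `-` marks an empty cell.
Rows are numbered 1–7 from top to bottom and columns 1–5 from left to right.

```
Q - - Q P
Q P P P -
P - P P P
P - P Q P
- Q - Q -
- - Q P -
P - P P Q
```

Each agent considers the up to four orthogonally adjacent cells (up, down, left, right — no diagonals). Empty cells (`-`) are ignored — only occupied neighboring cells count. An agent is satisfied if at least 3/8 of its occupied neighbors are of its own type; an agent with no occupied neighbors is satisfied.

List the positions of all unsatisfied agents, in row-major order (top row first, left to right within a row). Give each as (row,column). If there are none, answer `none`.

(1,1)Q 1/1 satisfied
(1,4)Q 0/2 not
(1,5)P 0/1 not
(2,1)Q 1/3 not
(2,2)P 1/2 satisfied
(2,3)P 3/3 satisfied
(2,4)P 2/3 satisfied
(3,1)P 1/2 satisfied
(3,3)P 3/3 satisfied
(3,4)P 3/4 satisfied
(3,5)P 2/2 satisfied
(4,1)P 1/1 satisfied
(4,3)P 1/2 satisfied
(4,4)Q 1/4 not
(4,5)P 1/2 satisfied
(5,2)Q 0/0 satisfied
(5,4)Q 1/2 satisfied
(6,3)Q 0/2 not
(6,4)P 1/3 not
(7,1)P 0/0 satisfied
(7,3)P 1/2 satisfied
(7,4)P 2/3 satisfied
(7,5)Q 0/1 not

(1,4), (1,5), (2,1), (4,4), (6,3), (6,4), (7,5)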